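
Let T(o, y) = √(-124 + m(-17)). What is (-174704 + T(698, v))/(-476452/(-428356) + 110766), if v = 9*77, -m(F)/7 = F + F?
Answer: -18708876656/11861939287 + 107089*√114/11861939287 ≈ -1.5771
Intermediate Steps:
m(F) = -14*F (m(F) = -7*(F + F) = -14*F)
v = 693
T(o, y) = √114 (T(o, y) = √(-124 - 14*(-17)) = √(-124 + 238) = √114)
(-174704 + T(698, v))/(-476452/(-428356) + 110766) = (-174704 + √114)/(-476452/(-428356) + 110766) = (-174704 + √114)/(-476452*(-1/428356) + 110766) = (-174704 + √114)/(119113/107089 + 110766) = (-174704 + √114)/(11861939287/107089) = (-174704 + √114)*(107089/11861939287) = -18708876656/11861939287 + 107089*√114/11861939287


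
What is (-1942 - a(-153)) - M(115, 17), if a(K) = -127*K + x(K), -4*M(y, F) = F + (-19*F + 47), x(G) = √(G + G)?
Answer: -85751/4 - 3*I*√34 ≈ -21438.0 - 17.493*I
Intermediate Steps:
x(G) = √2*√G (x(G) = √(2*G) = √2*√G)
M(y, F) = -47/4 + 9*F/2 (M(y, F) = -(F + (-19*F + 47))/4 = -(F + (47 - 19*F))/4 = -(47 - 18*F)/4 = -47/4 + 9*F/2)
a(K) = -127*K + √2*√K
(-1942 - a(-153)) - M(115, 17) = (-1942 - (-127*(-153) + √2*√(-153))) - (-47/4 + (9/2)*17) = (-1942 - (19431 + √2*(3*I*√17))) - (-47/4 + 153/2) = (-1942 - (19431 + 3*I*√34)) - 1*259/4 = (-1942 + (-19431 - 3*I*√34)) - 259/4 = (-21373 - 3*I*√34) - 259/4 = -85751/4 - 3*I*√34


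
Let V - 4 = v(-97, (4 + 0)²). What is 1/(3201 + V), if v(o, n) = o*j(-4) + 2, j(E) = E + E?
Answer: 1/3983 ≈ 0.00025107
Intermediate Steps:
j(E) = 2*E
v(o, n) = 2 - 8*o (v(o, n) = o*(2*(-4)) + 2 = o*(-8) + 2 = -8*o + 2 = 2 - 8*o)
V = 782 (V = 4 + (2 - 8*(-97)) = 4 + (2 + 776) = 4 + 778 = 782)
1/(3201 + V) = 1/(3201 + 782) = 1/3983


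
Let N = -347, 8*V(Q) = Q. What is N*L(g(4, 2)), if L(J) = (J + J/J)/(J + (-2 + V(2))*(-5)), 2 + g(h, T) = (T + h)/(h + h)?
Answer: 347/30 ≈ 11.567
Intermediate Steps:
V(Q) = Q/8
g(h, T) = -2 + (T + h)/(2*h) (g(h, T) = -2 + (T + h)/(h + h) = -2 + (T + h)/((2*h)) = -2 + (T + h)*(1/(2*h)) = -2 + (T + h)/(2*h))
L(J) = (1 + J)/(35/4 + J) (L(J) = (J + J/J)/(J + (-2 + (⅛)*2)*(-5)) = (J + 1)/(J + (-2 + ¼)*(-5)) = (1 + J)/(J - 7/4*(-5)) = (1 + J)/(J + 35/4) = (1 + J)/(35/4 + J))
N*L(g(4, 2)) = -1388*(1 + (½)*(2 - 3*4)/4)/(35 + 4*((½)*(2 - 3*4)/4)) = -1388*(1 + (½)*(¼)*(2 - 12))/(35 + 4*((½)*(¼)*(2 - 12))) = -1388*(1 + (½)*(¼)*(-10))/(35 + 4*((½)*(¼)*(-10))) = -1388*(1 - 5/4)/(35 + 4*(-5/4)) = -1388*(-1)/((35 - 5)*4) = -1388*(-1)/(30*4) = -347*(-1/30) = 347/30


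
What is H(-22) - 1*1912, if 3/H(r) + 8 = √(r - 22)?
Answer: -17210/9 - I*√11/18 ≈ -1912.2 - 0.18426*I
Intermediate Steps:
H(r) = 3/(-8 + √(-22 + r)) (H(r) = 3/(-8 + √(r - 22)) = 3/(-8 + √(-22 + r)))
H(-22) - 1*1912 = 3/(-8 + √(-22 - 22)) - 1*1912 = 3/(-8 + √(-44)) - 1912 = 3/(-8 + 2*I*√11) - 1912 = -1912 + 3/(-8 + 2*I*√11)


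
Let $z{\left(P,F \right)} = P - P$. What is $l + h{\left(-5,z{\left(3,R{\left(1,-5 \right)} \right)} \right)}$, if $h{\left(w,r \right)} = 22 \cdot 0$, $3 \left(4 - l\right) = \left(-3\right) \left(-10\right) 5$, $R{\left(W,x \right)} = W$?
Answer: $-46$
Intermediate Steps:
$z{\left(P,F \right)} = 0$
$l = -46$ ($l = 4 - \frac{\left(-3\right) \left(-10\right) 5}{3} = 4 - \frac{30 \cdot 5}{3} = 4 - 50 = -46$)
$h{\left(w,r \right)} = 0$
$l + h{\left(-5,z{\left(3,R{\left(1,-5 \right)} \right)} \right)} = -46 + 0 = -46$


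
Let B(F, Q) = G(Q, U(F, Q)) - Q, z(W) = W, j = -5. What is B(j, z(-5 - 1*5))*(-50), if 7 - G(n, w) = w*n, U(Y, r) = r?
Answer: 4150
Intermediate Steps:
G(n, w) = 7 - n*w (G(n, w) = 7 - w*n = 7 - n*w)
B(F, Q) = 7 - Q - Q² (B(F, Q) = (7 - Q*Q) - Q = (7 - Q²) - Q = 7 - Q - Q²)
B(j, z(-5 - 1*5))*(-50) = (7 - (-5 - 1*5) - (-5 - 1*5)²)*(-50) = (7 - (-5 - 5) - (-5 - 5)²)*(-50) = (7 - 1*(-10) - 1*(-10)²)*(-50) = (7 + 10 - 1*100)*(-50) = (7 + 10 - 100)*(-50) = -83*(-50) = 4150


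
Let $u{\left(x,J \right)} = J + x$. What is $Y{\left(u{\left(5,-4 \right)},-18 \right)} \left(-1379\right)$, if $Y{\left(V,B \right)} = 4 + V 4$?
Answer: $-11032$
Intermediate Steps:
$Y{\left(V,B \right)} = 4 + 4 V$
$Y{\left(u{\left(5,-4 \right)},-18 \right)} \left(-1379\right) = \left(4 + 4 \left(-4 + 5\right)\right) \left(-1379\right) = \left(4 + 4 \cdot 1\right) \left(-1379\right) = \left(4 + 4\right) \left(-1379\right) = 8 \left(-1379\right) = -11032$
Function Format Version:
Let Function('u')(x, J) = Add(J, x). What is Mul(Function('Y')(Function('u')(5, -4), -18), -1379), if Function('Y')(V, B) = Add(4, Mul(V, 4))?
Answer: -11032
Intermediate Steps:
Function('Y')(V, B) = Add(4, Mul(4, V))
Mul(Function('Y')(Function('u')(5, -4), -18), -1379) = Mul(Add(4, Mul(4, Add(-4, 5))), -1379) = Mul(Add(4, Mul(4, 1)), -1379) = Mul(Add(4, 4), -1379) = Mul(8, -1379) = -11032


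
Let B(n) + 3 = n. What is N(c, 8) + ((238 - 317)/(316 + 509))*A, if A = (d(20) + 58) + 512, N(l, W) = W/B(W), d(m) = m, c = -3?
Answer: -9058/165 ≈ -54.897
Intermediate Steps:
B(n) = -3 + n
N(l, W) = W/(-3 + W)
A = 590 (A = (20 + 58) + 512 = 78 + 512 = 590)
N(c, 8) + ((238 - 317)/(316 + 509))*A = 8/(-3 + 8) + ((238 - 317)/(316 + 509))*590 = 8/5 - 79/825*590 = 8/5 - 9322/165 = -9058/165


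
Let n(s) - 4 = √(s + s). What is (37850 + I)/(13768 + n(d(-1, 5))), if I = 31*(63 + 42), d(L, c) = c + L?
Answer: 141524515/47416994 - 41105*√2/94833988 ≈ 2.9841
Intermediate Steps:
d(L, c) = L + c
n(s) = 4 + √2*√s (n(s) = 4 + √(s + s) = 4 + √(2*s) = 4 + √2*√s)
I = 3255 (I = 31*105 = 3255)
(37850 + I)/(13768 + n(d(-1, 5))) = (37850 + 3255)/(13768 + (4 + √2*√(-1 + 5))) = 41105/(13768 + (4 + √2*√4)) = 41105/(13768 + (4 + √2*2)) = 41105/(13768 + (4 + 2*√2)) = 41105/(13772 + 2*√2)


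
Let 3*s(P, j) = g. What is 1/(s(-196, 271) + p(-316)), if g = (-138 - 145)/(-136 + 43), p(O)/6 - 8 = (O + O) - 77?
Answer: -279/1173191 ≈ -0.00023781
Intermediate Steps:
p(O) = -414 + 12*O (p(O) = 48 + 6*((O + O) - 77) = 48 + 6*(2*O - 77) = 48 + 6*(-77 + 2*O) = 48 + (-462 + 12*O) = -414 + 12*O)
g = 283/93 (g = -283/(-93) = -283*(-1/93) = 283/93 ≈ 3.0430)
s(P, j) = 283/279 (s(P, j) = (⅓)*(283/93) = 283/279)
1/(s(-196, 271) + p(-316)) = 1/(283/279 + (-414 + 12*(-316))) = 1/(283/279 + (-414 - 3792)) = 1/(283/279 - 4206) = 1/(-1173191/279) = -279/1173191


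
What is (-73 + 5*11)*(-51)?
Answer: 918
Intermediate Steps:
(-73 + 5*11)*(-51) = (-73 + 55)*(-51) = -18*(-51) = 918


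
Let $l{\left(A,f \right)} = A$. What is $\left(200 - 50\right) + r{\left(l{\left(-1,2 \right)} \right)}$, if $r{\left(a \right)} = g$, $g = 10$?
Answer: $160$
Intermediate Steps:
$r{\left(a \right)} = 10$
$\left(200 - 50\right) + r{\left(l{\left(-1,2 \right)} \right)} = \left(200 - 50\right) + 10 = 150 + 10 = 160$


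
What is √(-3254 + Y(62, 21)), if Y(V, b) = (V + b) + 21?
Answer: 15*I*√14 ≈ 56.125*I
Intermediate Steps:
Y(V, b) = 21 + V + b
√(-3254 + Y(62, 21)) = √(-3254 + (21 + 62 + 21)) = √(-3254 + 104) = √(-3150) = 15*I*√14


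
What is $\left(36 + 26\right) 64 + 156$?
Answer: $4124$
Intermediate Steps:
$\left(36 + 26\right) 64 + 156 = 62 \cdot 64 + 156 = 3968 + 156 = 4124$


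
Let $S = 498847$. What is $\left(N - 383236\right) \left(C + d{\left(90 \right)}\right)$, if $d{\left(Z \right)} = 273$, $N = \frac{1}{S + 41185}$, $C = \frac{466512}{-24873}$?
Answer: $- \frac{436258430543591389}{4477405312} \approx -9.7436 \cdot 10^{7}$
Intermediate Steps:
$C = - \frac{155504}{8291}$ ($C = 466512 \left(- \frac{1}{24873}\right) = - \frac{155504}{8291} \approx -18.756$)
$N = \frac{1}{540032}$ ($N = \frac{1}{498847 + 41185} = \frac{1}{540032} \approx 1.8517 \cdot 10^{-6}$)
$\left(N - 383236\right) \left(C + d{\left(90 \right)}\right) = \left(\frac{1}{540032} - 383236\right) \left(- \frac{155504}{8291} + 273\right) = \left(- \frac{206959703551}{540032}\right) \frac{2107939}{8291} = - \frac{436258430543591389}{4477405312}$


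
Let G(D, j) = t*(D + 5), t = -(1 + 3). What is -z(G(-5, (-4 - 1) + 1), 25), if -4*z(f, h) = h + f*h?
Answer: 25/4 ≈ 6.2500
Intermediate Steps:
t = -4 (t = -1*4 = -4)
G(D, j) = -20 - 4*D (G(D, j) = -4*(D + 5) = -4*(5 + D) = -20 - 4*D)
z(f, h) = -h/4 - f*h/4 (z(f, h) = -(h + f*h)/4 = -h/4 - f*h/4)
-z(G(-5, (-4 - 1) + 1), 25) = -(-1)*25*(1 + (-20 - 4*(-5)))/4 = -(-1)*25*(1 + (-20 + 20))/4 = -(-1)*25*(1 + 0)/4 = -(-1)*25/4 = -1*(-25/4) = 25/4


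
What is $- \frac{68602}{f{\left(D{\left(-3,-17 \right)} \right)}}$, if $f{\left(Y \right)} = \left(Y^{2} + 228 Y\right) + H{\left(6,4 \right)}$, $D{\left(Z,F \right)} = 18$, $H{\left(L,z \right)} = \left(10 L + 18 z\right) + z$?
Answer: $- \frac{34301}{2282} \approx -15.031$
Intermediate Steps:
$H{\left(L,z \right)} = 10 L + 19 z$
$f{\left(Y \right)} = 136 + Y^{2} + 228 Y$ ($f{\left(Y \right)} = \left(Y^{2} + 228 Y\right) + \left(10 \cdot 6 + 19 \cdot 4\right) = \left(Y^{2} + 228 Y\right) + \left(60 + 76\right) = \left(Y^{2} + 228 Y\right) + 136 = 136 + Y^{2} + 228 Y$)
$- \frac{68602}{f{\left(D{\left(-3,-17 \right)} \right)}} = - \frac{68602}{136 + 18^{2} + 228 \cdot 18} = - \frac{68602}{136 + 324 + 4104} = - \frac{68602}{4564} = \left(-68602\right) \frac{1}{4564} = - \frac{34301}{2282}$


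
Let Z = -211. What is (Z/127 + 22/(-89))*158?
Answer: -3408534/11303 ≈ -301.56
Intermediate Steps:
(Z/127 + 22/(-89))*158 = (-211/127 + 22/(-89))*158 = (-211*1/127 + 22*(-1/89))*158 = (-211/127 - 22/89)*158 = -21573/11303*158 = -3408534/11303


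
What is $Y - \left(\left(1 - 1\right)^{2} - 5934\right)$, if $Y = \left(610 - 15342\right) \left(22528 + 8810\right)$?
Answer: $-461665482$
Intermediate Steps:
$Y = -461671416$ ($Y = \left(610 - 15342\right) 31338 = \left(-14732\right) 31338 = -461671416$)
$Y - \left(\left(1 - 1\right)^{2} - 5934\right) = -461671416 - \left(\left(1 - 1\right)^{2} - 5934\right) = -461671416 - \left(0^{2} - 5934\right) = -461671416 - \left(0 - 5934\right) = -461671416 - -5934 = -461671416 + 5934 = -461665482$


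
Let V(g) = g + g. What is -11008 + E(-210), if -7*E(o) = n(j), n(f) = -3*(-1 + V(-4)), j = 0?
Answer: -77083/7 ≈ -11012.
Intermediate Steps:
V(g) = 2*g
n(f) = 27 (n(f) = -3*(-1 + 2*(-4)) = -3*(-1 - 8) = -3*(-9) = 27)
E(o) = -27/7 (E(o) = -⅐*27 = -27/7)
-11008 + E(-210) = -11008 - 27/7 = -77083/7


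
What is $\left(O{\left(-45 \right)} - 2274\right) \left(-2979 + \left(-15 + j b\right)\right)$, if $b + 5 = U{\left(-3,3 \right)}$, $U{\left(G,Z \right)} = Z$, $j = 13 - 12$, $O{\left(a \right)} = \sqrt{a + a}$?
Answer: $6812904 - 8988 i \sqrt{10} \approx 6.8129 \cdot 10^{6} - 28423.0 i$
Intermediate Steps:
$O{\left(a \right)} = \sqrt{2} \sqrt{a}$ ($O{\left(a \right)} = \sqrt{2 a} = \sqrt{2} \sqrt{a}$)
$j = 1$ ($j = 13 - 12 = 1$)
$b = -2$ ($b = -5 + 3 = -2$)
$\left(O{\left(-45 \right)} - 2274\right) \left(-2979 + \left(-15 + j b\right)\right) = \left(\sqrt{2} \sqrt{-45} - 2274\right) \left(-2979 + \left(-15 + 1 \left(-2\right)\right)\right) = \left(\sqrt{2} \cdot 3 i \sqrt{5} - 2274\right) \left(-2979 - 17\right) = \left(3 i \sqrt{10} - 2274\right) \left(-2979 - 17\right) = \left(-2274 + 3 i \sqrt{10}\right) \left(-2996\right) = 6812904 - 8988 i \sqrt{10}$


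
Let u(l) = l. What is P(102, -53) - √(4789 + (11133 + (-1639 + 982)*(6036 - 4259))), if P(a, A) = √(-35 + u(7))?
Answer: I*(-√1151567 + 2*√7) ≈ -1067.8*I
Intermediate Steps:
P(a, A) = 2*I*√7 (P(a, A) = √(-35 + 7) = √(-28) = 2*I*√7)
P(102, -53) - √(4789 + (11133 + (-1639 + 982)*(6036 - 4259))) = 2*I*√7 - √(4789 + (11133 + (-1639 + 982)*(6036 - 4259))) = 2*I*√7 - √(4789 + (11133 - 657*1777)) = 2*I*√7 - √(4789 + (11133 - 1167489)) = 2*I*√7 - √(4789 - 1156356) = 2*I*√7 - √(-1151567) = 2*I*√7 - I*√1151567 = -I*√1151567 + 2*I*√7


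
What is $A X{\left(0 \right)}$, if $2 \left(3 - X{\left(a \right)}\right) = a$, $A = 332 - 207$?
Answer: $375$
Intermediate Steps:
$A = 125$ ($A = 332 - 207 = 125$)
$X{\left(a \right)} = 3 - \frac{a}{2}$
$A X{\left(0 \right)} = 125 \left(3 - 0\right) = 125 \left(3 + 0\right) = 125 \cdot 3 = 375$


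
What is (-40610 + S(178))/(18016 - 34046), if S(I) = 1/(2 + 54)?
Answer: 2274159/897680 ≈ 2.5334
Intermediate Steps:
S(I) = 1/56
(-40610 + S(178))/(18016 - 34046) = (-40610 + 1/56)/(18016 - 34046) = -2274159/56/(-16030) = -2274159/56*(-1/16030) = 2274159/897680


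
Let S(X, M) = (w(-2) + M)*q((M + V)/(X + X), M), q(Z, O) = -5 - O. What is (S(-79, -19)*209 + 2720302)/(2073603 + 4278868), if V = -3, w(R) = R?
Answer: 2658856/6352471 ≈ 0.41855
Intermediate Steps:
S(X, M) = (-5 - M)*(-2 + M) (S(X, M) = (-2 + M)*(-5 - M) = (-5 - M)*(-2 + M))
(S(-79, -19)*209 + 2720302)/(2073603 + 4278868) = (-(-2 - 19)*(5 - 19)*209 + 2720302)/(2073603 + 4278868) = (-1*(-21)*(-14)*209 + 2720302)/6352471 = (-294*209 + 2720302)*(1/6352471) = (-61446 + 2720302)*(1/6352471) = 2658856*(1/6352471) = 2658856/6352471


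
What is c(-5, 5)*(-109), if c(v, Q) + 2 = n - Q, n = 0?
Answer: 763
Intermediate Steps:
c(v, Q) = -2 - Q (c(v, Q) = -2 + (0 - Q) = -2 - Q)
c(-5, 5)*(-109) = (-2 - 1*5)*(-109) = (-2 - 5)*(-109) = -7*(-109) = 763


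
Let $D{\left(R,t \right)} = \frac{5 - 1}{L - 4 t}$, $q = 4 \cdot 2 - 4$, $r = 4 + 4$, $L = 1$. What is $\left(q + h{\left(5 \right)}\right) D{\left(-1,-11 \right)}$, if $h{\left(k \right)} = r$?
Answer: $\frac{16}{15} \approx 1.0667$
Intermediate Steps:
$r = 8$
$q = 4$ ($q = 8 - 4 = 4$)
$h{\left(k \right)} = 8$
$D{\left(R,t \right)} = \frac{4}{1 - 4 t}$ ($D{\left(R,t \right)} = \frac{5 - 1}{1 - 4 t} = \frac{4}{1 - 4 t}$)
$\left(q + h{\left(5 \right)}\right) D{\left(-1,-11 \right)} = \left(4 + 8\right) \left(- \frac{4}{-1 + 4 \left(-11\right)}\right) = 12 \left(- \frac{4}{-1 - 44}\right) = 12 \left(- \frac{4}{-45}\right) = 12 \left(\left(-4\right) \left(- \frac{1}{45}\right)\right) = 12 \cdot \frac{4}{45} = \frac{16}{15}$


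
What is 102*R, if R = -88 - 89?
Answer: -18054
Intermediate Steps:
R = -177
102*R = 102*(-177) = -18054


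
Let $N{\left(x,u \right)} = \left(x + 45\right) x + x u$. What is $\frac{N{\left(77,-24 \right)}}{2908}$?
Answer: $\frac{3773}{1454} \approx 2.5949$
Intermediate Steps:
$N{\left(x,u \right)} = u x + x \left(45 + x\right)$ ($N{\left(x,u \right)} = \left(45 + x\right) x + u x = x \left(45 + x\right) + u x = u x + x \left(45 + x\right)$)
$\frac{N{\left(77,-24 \right)}}{2908} = \frac{77 \left(45 - 24 + 77\right)}{2908} = 77 \cdot 98 \cdot \frac{1}{2908} = 7546 \cdot \frac{1}{2908} = \frac{3773}{1454}$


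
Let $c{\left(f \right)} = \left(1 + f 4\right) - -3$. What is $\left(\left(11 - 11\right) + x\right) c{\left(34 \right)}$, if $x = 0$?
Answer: $0$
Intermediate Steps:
$c{\left(f \right)} = 4 + 4 f$ ($c{\left(f \right)} = \left(1 + 4 f\right) + 3 = 4 + 4 f$)
$\left(\left(11 - 11\right) + x\right) c{\left(34 \right)} = \left(\left(11 - 11\right) + 0\right) \left(4 + 4 \cdot 34\right) = \left(0 + 0\right) \left(4 + 136\right) = 0 \cdot 140 = 0$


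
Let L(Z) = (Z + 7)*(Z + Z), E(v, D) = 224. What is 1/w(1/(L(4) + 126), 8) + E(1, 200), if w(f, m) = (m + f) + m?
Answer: 767414/3425 ≈ 224.06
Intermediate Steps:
L(Z) = 2*Z*(7 + Z) (L(Z) = (7 + Z)*(2*Z) = 2*Z*(7 + Z))
w(f, m) = f + 2*m (w(f, m) = (f + m) + m = f + 2*m)
1/w(1/(L(4) + 126), 8) + E(1, 200) = 1/(1/(2*4*(7 + 4) + 126) + 2*8) + 224 = 1/(1/(2*4*11 + 126) + 16) + 224 = 1/(1/(88 + 126) + 16) + 224 = 1/(1/214 + 16) + 224 = 1/(3425/214) + 224 = 214/3425 + 224 = 767414/3425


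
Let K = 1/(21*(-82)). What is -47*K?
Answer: 47/1722 ≈ 0.027294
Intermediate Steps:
K = -1/1722 (K = 1/(-1722) = -1/1722 ≈ -0.00058072)
-47*K = -47*(-1/1722) = 47/1722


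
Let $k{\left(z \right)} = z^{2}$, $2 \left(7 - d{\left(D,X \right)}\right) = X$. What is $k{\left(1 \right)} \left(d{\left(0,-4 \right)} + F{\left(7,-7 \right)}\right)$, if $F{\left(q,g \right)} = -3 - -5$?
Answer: $11$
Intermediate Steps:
$d{\left(D,X \right)} = 7 - \frac{X}{2}$
$F{\left(q,g \right)} = 2$ ($F{\left(q,g \right)} = -3 + 5 = 2$)
$k{\left(1 \right)} \left(d{\left(0,-4 \right)} + F{\left(7,-7 \right)}\right) = 1^{2} \left(\left(7 - -2\right) + 2\right) = 1 \left(\left(7 + 2\right) + 2\right) = 1 \left(9 + 2\right) = 1 \cdot 11 = 11$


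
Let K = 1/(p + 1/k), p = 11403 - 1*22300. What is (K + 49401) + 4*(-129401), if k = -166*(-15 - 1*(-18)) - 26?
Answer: -2673452708411/5710029 ≈ -4.6820e+5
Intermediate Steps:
k = -524 (k = -166*(-15 + 18) - 26 = -166*3 - 26 = -498 - 26 = -524)
p = -10897 (p = 11403 - 22300 = -10897)
K = -524/5710029 (K = 1/(-10897 + 1/(-524)) = 1/(-10897 - 1/524) = 1/(-5710029/524) = -524/5710029 ≈ -9.1768e-5)
(K + 49401) + 4*(-129401) = (-524/5710029 + 49401) + 4*(-129401) = 282081142105/5710029 - 517604 = -2673452708411/5710029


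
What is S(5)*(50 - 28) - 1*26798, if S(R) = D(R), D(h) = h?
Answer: -26688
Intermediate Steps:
S(R) = R
S(5)*(50 - 28) - 1*26798 = 5*(50 - 28) - 1*26798 = 5*22 - 26798 = 110 - 26798 = -26688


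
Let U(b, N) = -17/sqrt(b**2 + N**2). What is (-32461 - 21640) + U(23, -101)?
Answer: -54101 - 17*sqrt(10730)/10730 ≈ -54101.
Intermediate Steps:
U(b, N) = -17/sqrt(N**2 + b**2)
(-32461 - 21640) + U(23, -101) = (-32461 - 21640) - 17/sqrt((-101)**2 + 23**2) = -54101 - 17/sqrt(10201 + 529) = -54101 - 17*sqrt(10730)/10730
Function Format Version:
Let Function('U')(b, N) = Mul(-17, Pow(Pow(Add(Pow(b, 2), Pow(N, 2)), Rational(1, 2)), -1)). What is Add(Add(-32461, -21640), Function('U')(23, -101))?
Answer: Add(-54101, Mul(Rational(-17, 10730), Pow(10730, Rational(1, 2)))) ≈ -54101.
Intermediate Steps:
Function('U')(b, N) = Mul(-17, Pow(Add(Pow(N, 2), Pow(b, 2)), Rational(-1, 2))) (Function('U')(b, N) = Mul(-17, Pow(Pow(Add(Pow(N, 2), Pow(b, 2)), Rational(1, 2)), -1)) = Mul(-17, Pow(Add(Pow(N, 2), Pow(b, 2)), Rational(-1, 2))))
Add(Add(-32461, -21640), Function('U')(23, -101)) = Add(Add(-32461, -21640), Mul(-17, Pow(Add(Pow(-101, 2), Pow(23, 2)), Rational(-1, 2)))) = Add(-54101, Mul(-17, Pow(Add(10201, 529), Rational(-1, 2)))) = Add(-54101, Mul(-17, Pow(10730, Rational(-1, 2)))) = Add(-54101, Mul(-17, Mul(Rational(1, 10730), Pow(10730, Rational(1, 2))))) = Add(-54101, Mul(Rational(-17, 10730), Pow(10730, Rational(1, 2))))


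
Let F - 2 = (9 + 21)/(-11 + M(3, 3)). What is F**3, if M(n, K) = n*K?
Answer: -2197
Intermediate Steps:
M(n, K) = K*n
F = -13 (F = 2 + (9 + 21)/(-11 + 3*3) = 2 + 30/(-11 + 9) = 2 + 30/(-2) = 2 + 30*(-1/2) = 2 - 15 = -13)
F**3 = (-13)**3 = -2197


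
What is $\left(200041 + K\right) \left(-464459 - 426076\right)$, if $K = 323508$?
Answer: $-466238708715$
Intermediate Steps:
$\left(200041 + K\right) \left(-464459 - 426076\right) = \left(200041 + 323508\right) \left(-464459 - 426076\right) = 523549 \left(-890535\right) = -466238708715$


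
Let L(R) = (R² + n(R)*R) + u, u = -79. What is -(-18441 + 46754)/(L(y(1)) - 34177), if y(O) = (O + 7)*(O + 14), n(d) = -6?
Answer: 28313/20576 ≈ 1.3760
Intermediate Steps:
y(O) = (7 + O)*(14 + O)
L(R) = -79 + R² - 6*R (L(R) = (R² - 6*R) - 79 = -79 + R² - 6*R)
-(-18441 + 46754)/(L(y(1)) - 34177) = -(-18441 + 46754)/((-79 + (98 + 1² + 21*1)² - 6*(98 + 1² + 21*1)) - 34177) = -28313/((-79 + (98 + 1 + 21)² - 6*(98 + 1 + 21)) - 34177) = -28313/((-79 + 120² - 6*120) - 34177) = -28313/((-79 + 14400 - 720) - 34177) = -28313/(13601 - 34177) = -28313/(-20576) = -28313*(-1)/20576 = -1*(-28313/20576) = 28313/20576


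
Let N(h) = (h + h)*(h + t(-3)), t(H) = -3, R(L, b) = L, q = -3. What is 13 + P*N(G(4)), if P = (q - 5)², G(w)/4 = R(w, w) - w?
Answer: 13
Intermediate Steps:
G(w) = 0 (G(w) = 4*(w - w) = 4*0 = 0)
P = 64 (P = (-3 - 5)² = (-8)² = 64)
N(h) = 2*h*(-3 + h) (N(h) = (h + h)*(h - 3) = (2*h)*(-3 + h) = 2*h*(-3 + h))
13 + P*N(G(4)) = 13 + 64*(2*0*(-3 + 0)) = 13 + 64*(2*0*(-3)) = 13 + 64*0 = 13 + 0 = 13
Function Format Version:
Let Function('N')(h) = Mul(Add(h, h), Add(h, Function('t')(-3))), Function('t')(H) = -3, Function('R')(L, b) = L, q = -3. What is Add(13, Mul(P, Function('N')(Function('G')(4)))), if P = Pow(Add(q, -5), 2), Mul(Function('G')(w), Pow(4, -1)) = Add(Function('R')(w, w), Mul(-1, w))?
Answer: 13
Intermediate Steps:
Function('G')(w) = 0 (Function('G')(w) = Mul(4, Add(w, Mul(-1, w))) = Mul(4, 0) = 0)
P = 64 (P = Pow(Add(-3, -5), 2) = Pow(-8, 2) = 64)
Function('N')(h) = Mul(2, h, Add(-3, h)) (Function('N')(h) = Mul(Add(h, h), Add(h, -3)) = Mul(Mul(2, h), Add(-3, h)) = Mul(2, h, Add(-3, h)))
Add(13, Mul(P, Function('N')(Function('G')(4)))) = Add(13, Mul(64, Mul(2, 0, Add(-3, 0)))) = Add(13, Mul(64, Mul(2, 0, -3))) = Add(13, Mul(64, 0)) = Add(13, 0) = 13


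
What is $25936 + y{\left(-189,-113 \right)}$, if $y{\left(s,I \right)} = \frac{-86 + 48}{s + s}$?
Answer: $\frac{4901923}{189} \approx 25936.0$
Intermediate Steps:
$y{\left(s,I \right)} = - \frac{19}{s}$ ($y{\left(s,I \right)} = - \frac{38}{2 s} = - 38 \frac{1}{2 s} = - \frac{19}{s}$)
$25936 + y{\left(-189,-113 \right)} = 25936 - \frac{19}{-189} = 25936 - - \frac{19}{189} = 25936 + \frac{19}{189} = \frac{4901923}{189}$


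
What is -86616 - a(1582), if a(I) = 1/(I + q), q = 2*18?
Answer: -140144689/1618 ≈ -86616.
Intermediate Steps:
q = 36
a(I) = 1/(36 + I) (a(I) = 1/(I + 36) = 1/(36 + I))
-86616 - a(1582) = -86616 - 1/(36 + 1582) = -86616 - 1/1618 = -140144689/1618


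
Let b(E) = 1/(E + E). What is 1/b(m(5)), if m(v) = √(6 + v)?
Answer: 2*√11 ≈ 6.6332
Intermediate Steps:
b(E) = 1/(2*E)
1/b(m(5)) = 1/(1/(2*(√(6 + 5)))) = 1/(1/(2*(√11))) = 1/((√11/11)/2) = 1/(√11/22) = 2*√11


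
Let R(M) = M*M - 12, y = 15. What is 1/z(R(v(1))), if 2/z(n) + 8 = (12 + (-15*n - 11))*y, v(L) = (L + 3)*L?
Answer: -893/2 ≈ -446.50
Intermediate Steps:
v(L) = L*(3 + L) (v(L) = (3 + L)*L = L*(3 + L))
R(M) = -12 + M**2 (R(M) = M**2 - 12 = -12 + M**2)
z(n) = 2/(7 - 225*n) (z(n) = 2/(-8 + (12 + (-15*n - 11))*15) = 2/(-8 + (12 + (-11 - 15*n))*15) = 2/(-8 + (1 - 15*n)*15) = 2/(-8 + (15 - 225*n)) = 2/(7 - 225*n))
1/z(R(v(1))) = 1/(-2/(-7 + 225*(-12 + (1*(3 + 1))**2))) = 1/(-2/(-7 + 225*(-12 + (1*4)**2))) = 1/(-2/(-7 + 225*(-12 + 4**2))) = 1/(-2/(-7 + 225*(-12 + 16))) = 1/(-2/(-7 + 225*4)) = 1/(-2/(-7 + 900)) = 1/(-2/893) = -893/2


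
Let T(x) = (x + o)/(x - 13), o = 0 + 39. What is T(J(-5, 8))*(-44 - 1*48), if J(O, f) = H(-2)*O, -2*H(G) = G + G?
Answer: 116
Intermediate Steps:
H(G) = -G (H(G) = -(G + G)/2 = -G)
o = 39
J(O, f) = 2*O (J(O, f) = (-1*(-2))*O = 2*O)
T(x) = (39 + x)/(-13 + x) (T(x) = (x + 39)/(x - 13) = (39 + x)/(-13 + x))
T(J(-5, 8))*(-44 - 1*48) = ((39 + 2*(-5))/(-13 + 2*(-5)))*(-44 - 1*48) = ((39 - 10)/(-13 - 10))*(-44 - 48) = (29/(-23))*(-92) = -1/23*29*(-92) = -29/23*(-92) = 116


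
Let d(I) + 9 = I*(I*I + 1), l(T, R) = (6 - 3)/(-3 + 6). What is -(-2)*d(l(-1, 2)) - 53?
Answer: -67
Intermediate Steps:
l(T, R) = 1 (l(T, R) = 3/3 = 3*(1/3) = 1)
d(I) = -9 + I*(1 + I**2) (d(I) = -9 + I*(I*I + 1) = -9 + I*(I**2 + 1) = -9 + I*(1 + I**2))
-(-2)*d(l(-1, 2)) - 53 = -(-2)*(-9 + 1 + 1**3) - 53 = -(-2)*(-9 + 1 + 1) - 53 = -(-2)*(-7) - 53 = -2*7 - 53 = -14 - 53 = -67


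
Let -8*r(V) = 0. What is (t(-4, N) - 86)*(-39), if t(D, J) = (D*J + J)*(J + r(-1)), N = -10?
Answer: 15054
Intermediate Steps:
r(V) = 0 (r(V) = -⅛*0 = 0)
t(D, J) = J*(J + D*J) (t(D, J) = (D*J + J)*(J + 0) = (J + D*J)*J = J*(J + D*J))
(t(-4, N) - 86)*(-39) = ((-10)²*(1 - 4) - 86)*(-39) = (100*(-3) - 86)*(-39) = (-300 - 86)*(-39) = -386*(-39) = 15054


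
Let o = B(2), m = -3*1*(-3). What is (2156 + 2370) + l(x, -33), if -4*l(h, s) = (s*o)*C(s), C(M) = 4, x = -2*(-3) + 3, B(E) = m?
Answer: 4823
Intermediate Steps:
m = 9 (m = -3*(-3) = 9)
B(E) = 9
x = 9 (x = 6 + 3 = 9)
o = 9
l(h, s) = -9*s (l(h, s) = -s*9*4/4 = -9*s*4/4 = -9*s)
(2156 + 2370) + l(x, -33) = (2156 + 2370) - 9*(-33) = 4526 + 297 = 4823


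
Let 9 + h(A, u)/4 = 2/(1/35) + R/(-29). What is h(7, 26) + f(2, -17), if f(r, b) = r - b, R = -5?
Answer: 7647/29 ≈ 263.69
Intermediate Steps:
h(A, u) = 7096/29 (h(A, u) = -36 + 4*(2/(1/35) - 5/(-29)) = -36 + 4*(2/(1/35) - 5*(-1/29)) = -36 + 4*(2*35 + 5/29) = -36 + 4*(70 + 5/29) = -36 + 4*(2035/29) = -36 + 8140/29 = 7096/29)
h(7, 26) + f(2, -17) = 7096/29 + (2 - 1*(-17)) = 7096/29 + (2 + 17) = 7096/29 + 19 = 7647/29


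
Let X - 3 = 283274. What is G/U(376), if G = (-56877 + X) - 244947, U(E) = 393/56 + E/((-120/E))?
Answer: 15579480/983737 ≈ 15.837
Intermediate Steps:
X = 283277 (X = 3 + 283274 = 283277)
U(E) = 393/56 - E**2/120 (U(E) = 393*(1/56) + E*(-E/120) = 393/56 - E**2/120)
G = -18547 (G = (-56877 + 283277) - 244947 = 226400 - 244947 = -18547)
G/U(376) = -18547/(393/56 - 1/120*376**2) = -18547/(393/56 - 1/120*141376) = -18547/(393/56 - 17672/15) = -18547/(-983737/840) = -18547*(-840/983737) = 15579480/983737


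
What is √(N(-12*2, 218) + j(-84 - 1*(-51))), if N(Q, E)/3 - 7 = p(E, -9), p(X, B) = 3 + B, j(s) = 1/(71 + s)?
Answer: √4370/38 ≈ 1.7396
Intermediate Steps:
N(Q, E) = 3 (N(Q, E) = 21 + 3*(3 - 9) = 21 + 3*(-6) = 21 - 18 = 3)
√(N(-12*2, 218) + j(-84 - 1*(-51))) = √(3 + 1/(71 + (-84 - 1*(-51)))) = √(3 + 1/(71 + (-84 + 51))) = √(3 + 1/(71 - 33)) = √(3 + 1/38) = √(115/38) = √4370/38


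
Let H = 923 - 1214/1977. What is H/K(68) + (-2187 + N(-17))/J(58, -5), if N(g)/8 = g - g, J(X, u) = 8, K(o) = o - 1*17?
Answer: -205920193/806616 ≈ -255.29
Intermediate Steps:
K(o) = -17 + o (K(o) = o - 17 = -17 + o)
N(g) = 0 (N(g) = 8*(g - g) = 8*0 = 0)
H = 1823557/1977 (H = 923 - 1214*1/1977 = 923 - 1214/1977 = 1823557/1977 ≈ 922.39)
H/K(68) + (-2187 + N(-17))/J(58, -5) = 1823557/(1977*(-17 + 68)) + (-2187 + 0)/8 = (1823557/1977)/51 - 2187*⅛ = (1823557/1977)*(1/51) - 2187/8 = 1823557/100827 - 2187/8 = -205920193/806616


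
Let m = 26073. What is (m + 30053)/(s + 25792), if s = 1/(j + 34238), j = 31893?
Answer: 3711668506/1705650753 ≈ 2.1761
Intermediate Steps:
s = 1/66131 (s = 1/(31893 + 34238) = 1/66131 ≈ 1.5122e-5)
(m + 30053)/(s + 25792) = (26073 + 30053)/(1/66131 + 25792) = 56126/(1705650753/66131) = 56126*(66131/1705650753) = 3711668506/1705650753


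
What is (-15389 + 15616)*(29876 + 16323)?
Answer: 10487173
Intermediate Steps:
(-15389 + 15616)*(29876 + 16323) = 227*46199 = 10487173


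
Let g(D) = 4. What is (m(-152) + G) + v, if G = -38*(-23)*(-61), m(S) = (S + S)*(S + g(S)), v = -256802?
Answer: -265124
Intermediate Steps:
m(S) = 2*S*(4 + S) (m(S) = (S + S)*(S + 4) = (2*S)*(4 + S) = 2*S*(4 + S))
G = -53314 (G = 874*(-61) = -53314)
(m(-152) + G) + v = (2*(-152)*(4 - 152) - 53314) - 256802 = (2*(-152)*(-148) - 53314) - 256802 = (44992 - 53314) - 256802 = -8322 - 256802 = -265124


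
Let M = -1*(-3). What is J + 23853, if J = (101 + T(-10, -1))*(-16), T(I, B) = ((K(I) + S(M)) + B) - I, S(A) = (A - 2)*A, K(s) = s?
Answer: 22205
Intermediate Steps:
M = 3
S(A) = A*(-2 + A) (S(A) = (-2 + A)*A = A*(-2 + A))
T(I, B) = 3 + B (T(I, B) = ((I + 3*(-2 + 3)) + B) - I = ((I + 3*1) + B) - I = ((I + 3) + B) - I = ((3 + I) + B) - I = (3 + B + I) - I = 3 + B)
J = -1648 (J = (101 + (3 - 1))*(-16) = (101 + 2)*(-16) = 103*(-16) = -1648)
J + 23853 = -1648 + 23853 = 22205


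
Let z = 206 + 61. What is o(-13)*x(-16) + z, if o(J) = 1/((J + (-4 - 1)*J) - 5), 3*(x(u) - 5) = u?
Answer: 37646/141 ≈ 266.99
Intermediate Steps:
x(u) = 5 + u/3
o(J) = 1/(-5 - 4*J) (o(J) = 1/((J - 5*J) - 5) = 1/(-4*J - 5) = 1/(-5 - 4*J))
z = 267
o(-13)*x(-16) + z = (-1/(5 + 4*(-13)))*(5 + (1/3)*(-16)) + 267 = (-1/(5 - 52))*(5 - 16/3) + 267 = -1/(-47)*(-1/3) + 267 = -1*(-1/47)*(-1/3) + 267 = (1/47)*(-1/3) + 267 = -1/141 + 267 = 37646/141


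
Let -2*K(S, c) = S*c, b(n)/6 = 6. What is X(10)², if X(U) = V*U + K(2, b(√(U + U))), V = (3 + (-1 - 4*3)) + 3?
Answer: 11236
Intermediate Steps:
b(n) = 36 (b(n) = 6*6 = 36)
K(S, c) = -S*c/2
V = -7 (V = (3 + (-1 - 12)) + 3 = (3 - 13) + 3 = -10 + 3 = -7)
X(U) = -36 - 7*U (X(U) = -7*U - ½*2*36 = -7*U - 36 = -36 - 7*U)
X(10)² = (-36 - 7*10)² = (-36 - 70)² = (-106)² = 11236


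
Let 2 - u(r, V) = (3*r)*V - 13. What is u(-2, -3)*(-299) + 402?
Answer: 1299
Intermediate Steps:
u(r, V) = 15 - 3*V*r (u(r, V) = 2 - ((3*r)*V - 13) = 2 - (3*V*r - 13) = 2 - (-13 + 3*V*r) = 2 + (13 - 3*V*r) = 15 - 3*V*r)
u(-2, -3)*(-299) + 402 = (15 - 3*(-3)*(-2))*(-299) + 402 = (15 - 18)*(-299) + 402 = -3*(-299) + 402 = 897 + 402 = 1299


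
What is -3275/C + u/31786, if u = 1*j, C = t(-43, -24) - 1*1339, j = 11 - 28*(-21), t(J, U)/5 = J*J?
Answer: -24840864/62825029 ≈ -0.39540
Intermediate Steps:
t(J, U) = 5*J² (t(J, U) = 5*(J*J) = 5*J²)
j = 599 (j = 11 + 588 = 599)
C = 7906 (C = 5*(-43)² - 1*1339 = 5*1849 - 1339 = 9245 - 1339 = 7906)
u = 599 (u = 1*599 = 599)
-3275/C + u/31786 = -3275/7906 + 599/31786 = -24840864/62825029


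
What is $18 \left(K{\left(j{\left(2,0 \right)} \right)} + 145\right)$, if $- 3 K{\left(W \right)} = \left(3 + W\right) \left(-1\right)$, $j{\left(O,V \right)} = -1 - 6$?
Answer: $2586$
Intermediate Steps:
$j{\left(O,V \right)} = -7$ ($j{\left(O,V \right)} = -1 - 6 = -7$)
$K{\left(W \right)} = 1 + \frac{W}{3}$ ($K{\left(W \right)} = - \frac{\left(3 + W\right) \left(-1\right)}{3} = - \frac{-3 - W}{3} = 1 + \frac{W}{3}$)
$18 \left(K{\left(j{\left(2,0 \right)} \right)} + 145\right) = 18 \left(\left(1 + \frac{1}{3} \left(-7\right)\right) + 145\right) = 18 \left(\left(1 - \frac{7}{3}\right) + 145\right) = 18 \left(- \frac{4}{3} + 145\right) = 18 \cdot \frac{431}{3} = 2586$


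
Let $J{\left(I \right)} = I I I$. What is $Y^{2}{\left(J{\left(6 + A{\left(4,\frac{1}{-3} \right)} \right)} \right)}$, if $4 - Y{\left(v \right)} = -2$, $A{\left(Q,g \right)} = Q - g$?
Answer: $36$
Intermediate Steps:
$J{\left(I \right)} = I^{3}$ ($J{\left(I \right)} = I^{2} I = I^{3}$)
$Y{\left(v \right)} = 6$ ($Y{\left(v \right)} = 4 - -2 = 4 + 2 = 6$)
$Y^{2}{\left(J{\left(6 + A{\left(4,\frac{1}{-3} \right)} \right)} \right)} = 6^{2} = 36$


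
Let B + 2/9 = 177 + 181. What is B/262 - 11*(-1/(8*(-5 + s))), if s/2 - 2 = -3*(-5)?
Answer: 386489/273528 ≈ 1.4130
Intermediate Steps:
B = 3220/9 (B = -2/9 + (177 + 181) = -2/9 + 358 = 3220/9 ≈ 357.78)
s = 34 (s = 4 + 2*(-3*(-5)) = 4 + 2*15 = 4 + 30 = 34)
B/262 - 11*(-1/(8*(-5 + s))) = (3220/9)/262 - 11*(-1/(8*(-5 + 34))) = (3220/9)*(1/262) - 11/((-8*29)) = 1610/1179 - 11/(-232) = 1610/1179 - 11*(-1/232) = 1610/1179 + 11/232 = 386489/273528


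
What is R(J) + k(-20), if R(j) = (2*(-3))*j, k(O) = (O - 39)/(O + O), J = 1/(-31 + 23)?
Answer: 89/40 ≈ 2.2250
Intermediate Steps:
J = -⅛ (J = 1/(-8) = -⅛ ≈ -0.12500)
k(O) = (-39 + O)/(2*O) (k(O) = (-39 + O)/((2*O)) = (-39 + O)*(1/(2*O)) = (-39 + O)/(2*O))
R(j) = -6*j
R(J) + k(-20) = -6*(-⅛) + (½)*(-39 - 20)/(-20) = ¾ + (½)*(-1/20)*(-59) = ¾ + 59/40 = 89/40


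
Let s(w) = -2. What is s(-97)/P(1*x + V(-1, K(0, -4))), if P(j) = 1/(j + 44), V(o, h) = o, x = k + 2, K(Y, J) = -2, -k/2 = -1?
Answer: -94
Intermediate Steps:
k = 2 (k = -2*(-1) = 2)
x = 4 (x = 2 + 2 = 4)
P(j) = 1/(44 + j)
s(-97)/P(1*x + V(-1, K(0, -4))) = -(86 + 8) = -2/(1/(44 + (4 - 1))) = -2/(1/(44 + 3)) = -2/(1/47) = -2/1/47 = -2*47 = -94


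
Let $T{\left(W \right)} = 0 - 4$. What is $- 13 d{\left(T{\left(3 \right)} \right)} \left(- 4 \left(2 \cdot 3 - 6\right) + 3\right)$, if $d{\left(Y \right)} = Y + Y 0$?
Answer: $156$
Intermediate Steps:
$T{\left(W \right)} = -4$
$d{\left(Y \right)} = Y$ ($d{\left(Y \right)} = Y + 0 = Y$)
$- 13 d{\left(T{\left(3 \right)} \right)} \left(- 4 \left(2 \cdot 3 - 6\right) + 3\right) = \left(-13\right) \left(-4\right) \left(- 4 \left(2 \cdot 3 - 6\right) + 3\right) = 52 \left(- 4 \left(6 - 6\right) + 3\right) = 52 \left(\left(-4\right) 0 + 3\right) = 52 \left(0 + 3\right) = 52 \cdot 3 = 156$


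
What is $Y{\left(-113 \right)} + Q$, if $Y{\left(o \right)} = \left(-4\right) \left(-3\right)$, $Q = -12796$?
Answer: $-12784$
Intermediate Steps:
$Y{\left(o \right)} = 12$
$Y{\left(-113 \right)} + Q = 12 - 12796 = -12784$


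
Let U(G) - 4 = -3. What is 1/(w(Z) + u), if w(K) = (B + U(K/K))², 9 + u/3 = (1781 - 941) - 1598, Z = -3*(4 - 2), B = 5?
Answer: -1/2265 ≈ -0.00044150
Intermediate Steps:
U(G) = 1 (U(G) = 4 - 3 = 1)
Z = -6 (Z = -3*2 = -6)
u = -2301 (u = -27 + 3*((1781 - 941) - 1598) = -27 + 3*(840 - 1598) = -27 + 3*(-758) = -27 - 2274 = -2301)
w(K) = 36 (w(K) = (5 + 1)² = 6² = 36)
1/(w(Z) + u) = 1/(36 - 2301) = 1/(-2265) = -1/2265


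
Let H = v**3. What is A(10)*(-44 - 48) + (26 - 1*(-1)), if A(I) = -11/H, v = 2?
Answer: 307/2 ≈ 153.50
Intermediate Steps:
H = 8 (H = 2**3 = 8)
A(I) = -11/8
A(10)*(-44 - 48) + (26 - 1*(-1)) = -11*(-44 - 48)/8 + (26 - 1*(-1)) = -11/8*(-92) + (26 + 1) = 253/2 + 27 = 307/2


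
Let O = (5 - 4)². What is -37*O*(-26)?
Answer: 962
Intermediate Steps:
O = 1 (O = 1² = 1)
-37*O*(-26) = -37*1*(-26) = -37*(-26) = 962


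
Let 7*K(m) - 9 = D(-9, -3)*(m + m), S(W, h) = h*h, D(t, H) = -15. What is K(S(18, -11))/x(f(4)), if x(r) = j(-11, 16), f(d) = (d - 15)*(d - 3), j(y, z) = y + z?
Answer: -3621/35 ≈ -103.46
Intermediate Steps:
S(W, h) = h²
f(d) = (-15 + d)*(-3 + d)
K(m) = 9/7 - 30*m/7 (K(m) = 9/7 + (-15*(m + m))/7 = 9/7 + (-30*m)/7 = 9/7 - 30*m/7)
x(r) = 5 (x(r) = -11 + 16 = 5)
K(S(18, -11))/x(f(4)) = (9/7 - 30/7*(-11)²)/5 = (9/7 - 30/7*121)*(⅕) = (9/7 - 3630/7)*(⅕) = -3621/7*⅕ = -3621/35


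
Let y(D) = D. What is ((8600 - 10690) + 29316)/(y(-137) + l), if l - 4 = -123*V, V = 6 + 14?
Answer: -27226/2593 ≈ -10.500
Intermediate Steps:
V = 20
l = -2456 (l = 4 - 123*20 = 4 - 2460 = -2456)
((8600 - 10690) + 29316)/(y(-137) + l) = ((8600 - 10690) + 29316)/(-137 - 2456) = (-2090 + 29316)/(-2593) = 27226*(-1/2593) = -27226/2593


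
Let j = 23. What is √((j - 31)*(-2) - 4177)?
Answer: I*√4161 ≈ 64.506*I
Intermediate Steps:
√((j - 31)*(-2) - 4177) = √((23 - 31)*(-2) - 4177) = √(-8*(-2) - 4177) = √(16 - 4177) = √(-4161) = I*√4161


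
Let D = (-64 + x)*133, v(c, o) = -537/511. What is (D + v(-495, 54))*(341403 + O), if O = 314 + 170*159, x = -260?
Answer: -8120011382103/511 ≈ -1.5890e+10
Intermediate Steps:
v(c, o) = -537/511 (v(c, o) = -537*1/511 = -537/511)
D = -43092 (D = (-64 - 260)*133 = -324*133 = -43092)
O = 27344 (O = 314 + 27030 = 27344)
(D + v(-495, 54))*(341403 + O) = (-43092 - 537/511)*(341403 + 27344) = -22020549/511*368747 = -8120011382103/511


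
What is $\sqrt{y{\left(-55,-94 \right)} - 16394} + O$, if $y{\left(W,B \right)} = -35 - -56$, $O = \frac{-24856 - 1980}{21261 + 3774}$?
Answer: $- \frac{26836}{25035} + i \sqrt{16373} \approx -1.0719 + 127.96 i$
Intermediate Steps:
$O = - \frac{26836}{25035}$ ($O = \frac{-24856 - 1980}{25035} = \left(-26836\right) \frac{1}{25035} = - \frac{26836}{25035} \approx -1.0719$)
$y{\left(W,B \right)} = 21$ ($y{\left(W,B \right)} = -35 + 56 = 21$)
$\sqrt{y{\left(-55,-94 \right)} - 16394} + O = \sqrt{21 - 16394} - \frac{26836}{25035} = \sqrt{-16373} - \frac{26836}{25035} = i \sqrt{16373} - \frac{26836}{25035} = - \frac{26836}{25035} + i \sqrt{16373}$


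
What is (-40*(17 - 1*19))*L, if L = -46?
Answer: -3680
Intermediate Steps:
(-40*(17 - 1*19))*L = -40*(17 - 1*19)*(-46) = -40*(17 - 19)*(-46) = -40*(-2)*(-46) = 80*(-46) = -3680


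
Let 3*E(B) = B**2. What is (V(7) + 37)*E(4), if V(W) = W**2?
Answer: 1376/3 ≈ 458.67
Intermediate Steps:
E(B) = B**2/3
(V(7) + 37)*E(4) = (7**2 + 37)*((1/3)*4**2) = (49 + 37)*((1/3)*16) = 86*(16/3) = 1376/3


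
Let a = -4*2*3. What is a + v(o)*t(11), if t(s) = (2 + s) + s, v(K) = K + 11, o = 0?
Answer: 240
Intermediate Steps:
v(K) = 11 + K
a = -24 (a = -8*3 = -24)
t(s) = 2 + 2*s
a + v(o)*t(11) = -24 + (11 + 0)*(2 + 2*11) = -24 + 11*(2 + 22) = -24 + 11*24 = -24 + 264 = 240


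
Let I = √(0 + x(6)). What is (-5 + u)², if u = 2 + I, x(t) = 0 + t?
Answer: (3 - √6)² ≈ 0.30306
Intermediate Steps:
x(t) = t
I = √6 (I = √(0 + 6) = √6 ≈ 2.4495)
u = 2 + √6 ≈ 4.4495
(-5 + u)² = (-5 + (2 + √6))² = (-3 + √6)²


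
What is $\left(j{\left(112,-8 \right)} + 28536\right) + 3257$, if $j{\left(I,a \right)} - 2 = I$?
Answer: $31907$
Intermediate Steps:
$j{\left(I,a \right)} = 2 + I$
$\left(j{\left(112,-8 \right)} + 28536\right) + 3257 = \left(\left(2 + 112\right) + 28536\right) + 3257 = \left(114 + 28536\right) + 3257 = 28650 + 3257 = 31907$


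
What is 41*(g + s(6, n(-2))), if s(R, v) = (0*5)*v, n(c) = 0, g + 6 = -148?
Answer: -6314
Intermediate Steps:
g = -154 (g = -6 - 148 = -154)
s(R, v) = 0 (s(R, v) = 0*v = 0)
41*(g + s(6, n(-2))) = 41*(-154 + 0) = 41*(-154) = -6314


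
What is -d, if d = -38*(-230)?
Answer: -8740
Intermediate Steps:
d = 8740 (d = -1*(-8740) = 8740)
-d = -1*8740 = -8740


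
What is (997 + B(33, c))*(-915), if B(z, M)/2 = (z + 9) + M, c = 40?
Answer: -1062315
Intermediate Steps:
B(z, M) = 18 + 2*M + 2*z (B(z, M) = 2*((z + 9) + M) = 2*((9 + z) + M) = 2*(9 + M + z) = 18 + 2*M + 2*z)
(997 + B(33, c))*(-915) = (997 + (18 + 2*40 + 2*33))*(-915) = (997 + (18 + 80 + 66))*(-915) = (997 + 164)*(-915) = 1161*(-915) = -1062315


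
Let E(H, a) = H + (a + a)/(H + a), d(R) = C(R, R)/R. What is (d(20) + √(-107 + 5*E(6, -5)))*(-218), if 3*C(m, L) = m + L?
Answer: -436/3 - 218*I*√127 ≈ -145.33 - 2456.7*I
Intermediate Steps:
C(m, L) = L/3 + m/3 (C(m, L) = (m + L)/3 = (L + m)/3 = L/3 + m/3)
d(R) = ⅔ (d(R) = (R/3 + R/3)/R = (2*R/3)/R = ⅔)
E(H, a) = H + 2*a/(H + a) (E(H, a) = H + (2*a)/(H + a) = H + 2*a/(H + a))
(d(20) + √(-107 + 5*E(6, -5)))*(-218) = (⅔ + √(-107 + 5*((6² + 2*(-5) + 6*(-5))/(6 - 5))))*(-218) = (⅔ + √(-107 + 5*((36 - 10 - 30)/1)))*(-218) = (⅔ + √(-107 + 5*(1*(-4))))*(-218) = (⅔ + √(-107 + 5*(-4)))*(-218) = (⅔ + √(-107 - 20))*(-218) = (⅔ + √(-127))*(-218) = (⅔ + I*√127)*(-218) = -436/3 - 218*I*√127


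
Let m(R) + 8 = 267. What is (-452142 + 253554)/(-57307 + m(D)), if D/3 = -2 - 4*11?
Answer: 16549/4754 ≈ 3.4811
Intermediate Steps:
D = -138 (D = 3*(-2 - 4*11) = 3*(-2 - 44) = 3*(-46) = -138)
m(R) = 259 (m(R) = -8 + 267 = 259)
(-452142 + 253554)/(-57307 + m(D)) = (-452142 + 253554)/(-57307 + 259) = -198588/(-57048) = -198588*(-1/57048) = 16549/4754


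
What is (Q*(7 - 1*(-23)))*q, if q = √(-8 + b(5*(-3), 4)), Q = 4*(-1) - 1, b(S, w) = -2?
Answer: -150*I*√10 ≈ -474.34*I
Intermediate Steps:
Q = -5 (Q = -4 - 1 = -5)
q = I*√10 (q = √(-8 - 2) = √(-10) = I*√10 ≈ 3.1623*I)
(Q*(7 - 1*(-23)))*q = (-5*(7 - 1*(-23)))*(I*√10) = (-5*(7 + 23))*(I*√10) = (-5*30)*(I*√10) = -150*I*√10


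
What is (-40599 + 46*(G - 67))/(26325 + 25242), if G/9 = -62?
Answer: -69349/51567 ≈ -1.3448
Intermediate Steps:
G = -558 (G = 9*(-62) = -558)
(-40599 + 46*(G - 67))/(26325 + 25242) = (-40599 + 46*(-558 - 67))/(26325 + 25242) = (-40599 + 46*(-625))/51567 = (-40599 - 28750)*(1/51567) = -69349*1/51567 = -69349/51567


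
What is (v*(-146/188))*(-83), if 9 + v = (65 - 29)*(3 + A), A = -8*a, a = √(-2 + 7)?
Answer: 599841/94 - 872496*√5/47 ≈ -35129.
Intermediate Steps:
a = √5 ≈ 2.2361
A = -8*√5 ≈ -17.889
v = 99 - 288*√5 (v = -9 + (65 - 29)*(3 - 8*√5) = -9 + 36*(3 - 8*√5) = -9 + (108 - 288*√5) = 99 - 288*√5 ≈ -544.99)
(v*(-146/188))*(-83) = ((99 - 288*√5)*(-146/188))*(-83) = ((99 - 288*√5)*(-146*1/188))*(-83) = ((99 - 288*√5)*(-73/94))*(-83) = (-7227/94 + 10512*√5/47)*(-83) = 599841/94 - 872496*√5/47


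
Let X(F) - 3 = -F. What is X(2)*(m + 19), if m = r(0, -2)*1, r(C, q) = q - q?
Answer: 19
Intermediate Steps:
r(C, q) = 0
X(F) = 3 - F
m = 0 (m = 0*1 = 0)
X(2)*(m + 19) = (3 - 1*2)*(0 + 19) = (3 - 2)*19 = 1*19 = 19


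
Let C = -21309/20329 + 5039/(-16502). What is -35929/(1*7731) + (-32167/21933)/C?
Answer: -10163062054377601/2851683457483401 ≈ -3.5639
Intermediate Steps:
C = -454078949/335469158 (C = -21309*1/20329 + 5039*(-1/16502) = -21309/20329 - 5039/16502 = -454078949/335469158 ≈ -1.3536)
-35929/(1*7731) + (-32167/21933)/C = -35929/(1*7731) + (-32167/21933)/(-454078949/335469158) = -35929/7731 - 32167*1/21933*(-335469158/454078949) = -35929*1/7731 - 32167/21933*(-335469158/454078949) = -35929/7731 + 10791036405386/9959313588417 = -10163062054377601/2851683457483401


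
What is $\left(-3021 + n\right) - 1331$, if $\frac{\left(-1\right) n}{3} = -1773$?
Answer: $967$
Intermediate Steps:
$n = 5319$ ($n = \left(-3\right) \left(-1773\right) = 5319$)
$\left(-3021 + n\right) - 1331 = \left(-3021 + 5319\right) - 1331 = 2298 - 1331 = 967$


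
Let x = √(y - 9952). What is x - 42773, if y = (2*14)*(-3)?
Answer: -42773 + 2*I*√2509 ≈ -42773.0 + 100.18*I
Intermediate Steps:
y = -84 (y = 28*(-3) = -84)
x = 2*I*√2509 (x = √(-84 - 9952) = √(-10036) = 2*I*√2509 ≈ 100.18*I)
x - 42773 = 2*I*√2509 - 42773 = -42773 + 2*I*√2509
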